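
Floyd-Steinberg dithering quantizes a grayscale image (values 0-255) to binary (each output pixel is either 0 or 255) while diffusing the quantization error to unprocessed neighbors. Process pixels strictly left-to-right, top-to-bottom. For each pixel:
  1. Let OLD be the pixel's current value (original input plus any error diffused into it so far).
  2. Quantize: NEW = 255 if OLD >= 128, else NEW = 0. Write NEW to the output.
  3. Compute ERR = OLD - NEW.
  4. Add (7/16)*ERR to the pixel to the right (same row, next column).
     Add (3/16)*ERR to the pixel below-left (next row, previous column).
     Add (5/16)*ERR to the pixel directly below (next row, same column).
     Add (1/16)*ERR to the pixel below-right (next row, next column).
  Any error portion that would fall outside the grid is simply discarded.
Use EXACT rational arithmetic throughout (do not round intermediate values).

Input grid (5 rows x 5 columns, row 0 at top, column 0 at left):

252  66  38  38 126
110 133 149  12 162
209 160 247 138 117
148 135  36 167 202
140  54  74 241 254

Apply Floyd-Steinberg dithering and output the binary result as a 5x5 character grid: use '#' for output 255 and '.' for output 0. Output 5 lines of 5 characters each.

(0,0): OLD=252 → NEW=255, ERR=-3
(0,1): OLD=1035/16 → NEW=0, ERR=1035/16
(0,2): OLD=16973/256 → NEW=0, ERR=16973/256
(0,3): OLD=274459/4096 → NEW=0, ERR=274459/4096
(0,4): OLD=10178749/65536 → NEW=255, ERR=-6532931/65536
(1,0): OLD=31025/256 → NEW=0, ERR=31025/256
(1,1): OLD=447447/2048 → NEW=255, ERR=-74793/2048
(1,2): OLD=11163939/65536 → NEW=255, ERR=-5547741/65536
(1,3): OLD=-4887065/262144 → NEW=0, ERR=-4887065/262144
(1,4): OLD=532174549/4194304 → NEW=0, ERR=532174549/4194304
(2,0): OLD=7865133/32768 → NEW=255, ERR=-490707/32768
(2,1): OLD=140234559/1048576 → NEW=255, ERR=-127152321/1048576
(2,2): OLD=2713148029/16777216 → NEW=255, ERR=-1565042051/16777216
(2,3): OLD=29490810663/268435456 → NEW=0, ERR=29490810663/268435456
(2,4): OLD=874238349393/4294967296 → NEW=255, ERR=-220978311087/4294967296
(3,0): OLD=2023057885/16777216 → NEW=0, ERR=2023057885/16777216
(3,1): OLD=17640818969/134217728 → NEW=255, ERR=-16584701671/134217728
(3,2): OLD=-146848927005/4294967296 → NEW=0, ERR=-146848927005/4294967296
(3,3): OLD=1467986160075/8589934592 → NEW=255, ERR=-722447160885/8589934592
(3,4): OLD=21439461305495/137438953472 → NEW=255, ERR=-13607471829865/137438953472
(4,0): OLD=331815921107/2147483648 → NEW=255, ERR=-215792409133/2147483648
(4,1): OLD=-1886438213933/68719476736 → NEW=0, ERR=-1886438213933/68719476736
(4,2): OLD=30580779680701/1099511627776 → NEW=0, ERR=30580779680701/1099511627776
(4,3): OLD=3627243462272723/17592186044416 → NEW=255, ERR=-858763979053357/17592186044416
(4,4): OLD=55294942474527045/281474976710656 → NEW=255, ERR=-16481176586690235/281474976710656
Row 0: #...#
Row 1: .##..
Row 2: ###.#
Row 3: .#.##
Row 4: #..##

Answer: #...#
.##..
###.#
.#.##
#..##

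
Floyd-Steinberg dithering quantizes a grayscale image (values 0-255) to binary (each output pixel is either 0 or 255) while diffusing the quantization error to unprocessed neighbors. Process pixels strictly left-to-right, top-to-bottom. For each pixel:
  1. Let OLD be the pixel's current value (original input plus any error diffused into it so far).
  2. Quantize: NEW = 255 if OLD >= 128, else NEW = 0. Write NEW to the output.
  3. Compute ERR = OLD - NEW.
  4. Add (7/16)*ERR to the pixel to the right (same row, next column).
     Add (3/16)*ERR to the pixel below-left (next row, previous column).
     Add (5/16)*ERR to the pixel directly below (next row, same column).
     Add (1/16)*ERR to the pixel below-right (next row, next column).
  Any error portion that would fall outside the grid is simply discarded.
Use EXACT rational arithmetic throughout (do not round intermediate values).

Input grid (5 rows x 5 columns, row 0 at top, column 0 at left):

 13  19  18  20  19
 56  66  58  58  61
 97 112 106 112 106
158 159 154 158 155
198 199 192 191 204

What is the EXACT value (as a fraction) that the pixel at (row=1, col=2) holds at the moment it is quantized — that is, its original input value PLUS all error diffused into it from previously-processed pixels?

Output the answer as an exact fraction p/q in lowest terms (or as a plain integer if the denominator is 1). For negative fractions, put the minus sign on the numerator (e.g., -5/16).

(0,0): OLD=13 → NEW=0, ERR=13
(0,1): OLD=395/16 → NEW=0, ERR=395/16
(0,2): OLD=7373/256 → NEW=0, ERR=7373/256
(0,3): OLD=133531/4096 → NEW=0, ERR=133531/4096
(0,4): OLD=2179901/65536 → NEW=0, ERR=2179901/65536
(1,0): OLD=16561/256 → NEW=0, ERR=16561/256
(1,1): OLD=221655/2048 → NEW=0, ERR=221655/2048
(1,2): OLD=7995811/65536 → NEW=0, ERR=7995811/65536
Target (1,2): original=58, with diffused error = 7995811/65536

Answer: 7995811/65536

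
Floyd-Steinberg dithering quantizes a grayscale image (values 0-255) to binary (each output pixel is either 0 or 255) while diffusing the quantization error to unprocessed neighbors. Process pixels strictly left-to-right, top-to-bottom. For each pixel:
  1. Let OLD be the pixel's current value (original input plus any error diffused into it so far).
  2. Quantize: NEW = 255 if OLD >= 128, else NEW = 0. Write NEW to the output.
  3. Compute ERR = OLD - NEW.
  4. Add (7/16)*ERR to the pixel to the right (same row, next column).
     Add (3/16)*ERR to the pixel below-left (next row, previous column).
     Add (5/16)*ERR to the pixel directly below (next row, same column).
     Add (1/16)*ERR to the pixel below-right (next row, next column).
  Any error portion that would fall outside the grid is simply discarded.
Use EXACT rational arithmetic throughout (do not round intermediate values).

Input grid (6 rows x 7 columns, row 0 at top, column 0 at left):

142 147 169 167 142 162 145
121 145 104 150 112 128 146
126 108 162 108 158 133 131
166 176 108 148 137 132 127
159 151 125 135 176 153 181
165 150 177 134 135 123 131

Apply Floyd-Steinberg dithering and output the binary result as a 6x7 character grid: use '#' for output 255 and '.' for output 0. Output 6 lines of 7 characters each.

Answer: #.##.#.
.#.#.##
#.#.#..
#.#.##.
#.#.#.#
#.##.#.

Derivation:
(0,0): OLD=142 → NEW=255, ERR=-113
(0,1): OLD=1561/16 → NEW=0, ERR=1561/16
(0,2): OLD=54191/256 → NEW=255, ERR=-11089/256
(0,3): OLD=606409/4096 → NEW=255, ERR=-438071/4096
(0,4): OLD=6239615/65536 → NEW=0, ERR=6239615/65536
(0,5): OLD=213546617/1048576 → NEW=255, ERR=-53840263/1048576
(0,6): OLD=2055814479/16777216 → NEW=0, ERR=2055814479/16777216
(1,0): OLD=26619/256 → NEW=0, ERR=26619/256
(1,1): OLD=421469/2048 → NEW=255, ERR=-100771/2048
(1,2): OLD=3603233/65536 → NEW=0, ERR=3603233/65536
(1,3): OLD=40835853/262144 → NEW=255, ERR=-26010867/262144
(1,4): OLD=1376246151/16777216 → NEW=0, ERR=1376246151/16777216
(1,5): OLD=23725512631/134217728 → NEW=255, ERR=-10500008009/134217728
(1,6): OLD=315373582041/2147483648 → NEW=255, ERR=-232234748199/2147483648
(2,0): OLD=4891215/32768 → NEW=255, ERR=-3464625/32768
(2,1): OLD=66242261/1048576 → NEW=0, ERR=66242261/1048576
(2,2): OLD=3106138303/16777216 → NEW=255, ERR=-1172051777/16777216
(2,3): OLD=8757177735/134217728 → NEW=0, ERR=8757177735/134217728
(2,4): OLD=205417459319/1073741824 → NEW=255, ERR=-68386705801/1073741824
(2,5): OLD=2251885943741/34359738368 → NEW=0, ERR=2251885943741/34359738368
(2,6): OLD=66514431319291/549755813888 → NEW=0, ERR=66514431319291/549755813888
(3,0): OLD=2429404639/16777216 → NEW=255, ERR=-1848785441/16777216
(3,1): OLD=17156239859/134217728 → NEW=0, ERR=17156239859/134217728
(3,2): OLD=169945192265/1073741824 → NEW=255, ERR=-103858972855/1073741824
(3,3): OLD=471430876879/4294967296 → NEW=0, ERR=471430876879/4294967296
(3,4): OLD=99772298011103/549755813888 → NEW=255, ERR=-40415434530337/549755813888
(3,5): OLD=611428206653069/4398046511104 → NEW=255, ERR=-510073653678451/4398046511104
(3,6): OLD=8315133588384659/70368744177664 → NEW=0, ERR=8315133588384659/70368744177664
(4,0): OLD=318967201969/2147483648 → NEW=255, ERR=-228641128271/2147483648
(4,1): OLD=4100533410813/34359738368 → NEW=0, ERR=4100533410813/34359738368
(4,2): OLD=96512113403891/549755813888 → NEW=255, ERR=-43675619137549/549755813888
(4,3): OLD=504518443772513/4398046511104 → NEW=0, ERR=504518443772513/4398046511104
(4,4): OLD=6626217478675859/35184372088832 → NEW=255, ERR=-2345797403976301/35184372088832
(4,5): OLD=118387854942248019/1125899906842624 → NEW=0, ERR=118387854942248019/1125899906842624
(4,6): OLD=4623952946541064501/18014398509481984 → NEW=255, ERR=30281326623158581/18014398509481984
(5,0): OLD=84720019262279/549755813888 → NEW=255, ERR=-55467713279161/549755813888
(5,1): OLD=534811823496045/4398046511104 → NEW=0, ERR=534811823496045/4398046511104
(5,2): OLD=8245174663159243/35184372088832 → NEW=255, ERR=-726840219492917/35184372088832
(5,3): OLD=40347759068086935/281474976710656 → NEW=255, ERR=-31428359993130345/281474976710656
(5,4): OLD=1660942420768717405/18014398509481984 → NEW=0, ERR=1660942420768717405/18014398509481984
(5,5): OLD=27719878658227508749/144115188075855872 → NEW=255, ERR=-9029494301115738611/144115188075855872
(5,6): OLD=255223872596717827107/2305843009213693952 → NEW=0, ERR=255223872596717827107/2305843009213693952
Row 0: #.##.#.
Row 1: .#.#.##
Row 2: #.#.#..
Row 3: #.#.##.
Row 4: #.#.#.#
Row 5: #.##.#.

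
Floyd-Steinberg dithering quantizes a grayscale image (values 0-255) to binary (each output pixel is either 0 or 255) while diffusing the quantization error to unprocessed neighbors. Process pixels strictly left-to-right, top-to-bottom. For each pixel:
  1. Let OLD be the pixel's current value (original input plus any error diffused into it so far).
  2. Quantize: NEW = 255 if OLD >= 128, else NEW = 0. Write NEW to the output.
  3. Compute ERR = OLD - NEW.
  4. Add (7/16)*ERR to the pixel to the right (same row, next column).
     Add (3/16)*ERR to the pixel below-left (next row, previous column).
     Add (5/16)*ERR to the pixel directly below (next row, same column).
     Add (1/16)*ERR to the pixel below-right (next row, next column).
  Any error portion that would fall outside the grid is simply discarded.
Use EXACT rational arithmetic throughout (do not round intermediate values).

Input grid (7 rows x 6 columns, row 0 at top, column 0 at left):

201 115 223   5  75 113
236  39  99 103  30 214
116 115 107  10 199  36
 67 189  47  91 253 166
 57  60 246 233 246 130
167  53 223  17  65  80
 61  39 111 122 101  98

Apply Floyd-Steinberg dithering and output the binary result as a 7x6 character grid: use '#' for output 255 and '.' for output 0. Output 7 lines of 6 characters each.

Answer: #.#..#
#.#..#
.#..#.
.#.###
..###.
#.#...
..#.#.

Derivation:
(0,0): OLD=201 → NEW=255, ERR=-54
(0,1): OLD=731/8 → NEW=0, ERR=731/8
(0,2): OLD=33661/128 → NEW=255, ERR=1021/128
(0,3): OLD=17387/2048 → NEW=0, ERR=17387/2048
(0,4): OLD=2579309/32768 → NEW=0, ERR=2579309/32768
(0,5): OLD=77299707/524288 → NEW=255, ERR=-56393733/524288
(1,0): OLD=30241/128 → NEW=255, ERR=-2399/128
(1,1): OLD=58855/1024 → NEW=0, ERR=58855/1024
(1,2): OLD=4388979/32768 → NEW=255, ERR=-3966861/32768
(1,3): OLD=8905975/131072 → NEW=0, ERR=8905975/131072
(1,4): OLD=542640133/8388608 → NEW=0, ERR=542640133/8388608
(1,5): OLD=28669879187/134217728 → NEW=255, ERR=-5555641453/134217728
(2,0): OLD=1981149/16384 → NEW=0, ERR=1981149/16384
(2,1): OLD=84931279/524288 → NEW=255, ERR=-48762161/524288
(2,2): OLD=375902509/8388608 → NEW=0, ERR=375902509/8388608
(2,3): OLD=3717905413/67108864 → NEW=0, ERR=3717905413/67108864
(2,4): OLD=515263926415/2147483648 → NEW=255, ERR=-32344403825/2147483648
(2,5): OLD=705004312281/34359738368 → NEW=0, ERR=705004312281/34359738368
(3,0): OLD=732734093/8388608 → NEW=0, ERR=732734093/8388608
(3,1): OLD=14368686089/67108864 → NEW=255, ERR=-2744074231/67108864
(3,2): OLD=25602803051/536870912 → NEW=0, ERR=25602803051/536870912
(3,3): OLD=4437677373825/34359738368 → NEW=255, ERR=-4324055910015/34359738368
(3,4): OLD=55125428872929/274877906944 → NEW=255, ERR=-14968437397791/274877906944
(3,5): OLD=649356747860367/4398046511104 → NEW=255, ERR=-472145112471153/4398046511104
(4,0): OLD=82280424995/1073741824 → NEW=0, ERR=82280424995/1073741824
(4,1): OLD=1634635969735/17179869184 → NEW=0, ERR=1634635969735/17179869184
(4,2): OLD=151940597032741/549755813888 → NEW=255, ERR=11752864491301/549755813888
(4,3): OLD=1722241898749849/8796093022208 → NEW=255, ERR=-520761821913191/8796093022208
(4,4): OLD=24641310410581033/140737488355328 → NEW=255, ERR=-11246749120027607/140737488355328
(4,5): OLD=130799673995835519/2251799813685248 → NEW=0, ERR=130799673995835519/2251799813685248
(5,0): OLD=57390952368453/274877906944 → NEW=255, ERR=-12702913902267/274877906944
(5,1): OLD=627280061774229/8796093022208 → NEW=0, ERR=627280061774229/8796093022208
(5,2): OLD=17995148822863287/70368744177664 → NEW=255, ERR=51119057558967/70368744177664
(5,3): OLD=-33396196164890291/2251799813685248 → NEW=0, ERR=-33396196164890291/2251799813685248
(5,4): OLD=183430312381743373/4503599627370496 → NEW=0, ERR=183430312381743373/4503599627370496
(5,5): OLD=7996720477823910257/72057594037927936 → NEW=0, ERR=7996720477823910257/72057594037927936
(6,0): OLD=8434360750634975/140737488355328 → NEW=0, ERR=8434360750634975/140737488355328
(6,1): OLD=190845945357500915/2251799813685248 → NEW=0, ERR=190845945357500915/2251799813685248
(6,2): OLD=1350923060784118331/9007199254740992 → NEW=255, ERR=-945912749174834629/9007199254740992
(6,3): OLD=11399864891390776175/144115188075855872 → NEW=0, ERR=11399864891390776175/144115188075855872
(6,4): OLD=387881014463787944975/2305843009213693952 → NEW=255, ERR=-200108952885704012785/2305843009213693952
(6,5): OLD=3588190764638422275337/36893488147419103232 → NEW=0, ERR=3588190764638422275337/36893488147419103232
Row 0: #.#..#
Row 1: #.#..#
Row 2: .#..#.
Row 3: .#.###
Row 4: ..###.
Row 5: #.#...
Row 6: ..#.#.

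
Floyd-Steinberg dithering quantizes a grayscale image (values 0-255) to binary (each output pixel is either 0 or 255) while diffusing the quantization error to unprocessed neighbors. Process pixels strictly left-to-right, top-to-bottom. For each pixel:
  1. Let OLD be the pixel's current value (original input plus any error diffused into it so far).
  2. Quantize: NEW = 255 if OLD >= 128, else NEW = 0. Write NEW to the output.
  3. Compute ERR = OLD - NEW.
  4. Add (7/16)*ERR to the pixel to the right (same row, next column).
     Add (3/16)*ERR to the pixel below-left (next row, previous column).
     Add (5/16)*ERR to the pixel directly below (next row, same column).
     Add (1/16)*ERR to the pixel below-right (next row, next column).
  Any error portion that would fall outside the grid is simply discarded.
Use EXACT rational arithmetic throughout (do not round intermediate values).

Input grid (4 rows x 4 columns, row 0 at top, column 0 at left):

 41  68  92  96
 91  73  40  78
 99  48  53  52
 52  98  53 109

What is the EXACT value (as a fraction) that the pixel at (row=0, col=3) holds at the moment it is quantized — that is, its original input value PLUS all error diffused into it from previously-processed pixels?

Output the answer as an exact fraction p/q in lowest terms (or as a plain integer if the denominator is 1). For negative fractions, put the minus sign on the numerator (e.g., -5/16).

Answer: 168495/4096

Derivation:
(0,0): OLD=41 → NEW=0, ERR=41
(0,1): OLD=1375/16 → NEW=0, ERR=1375/16
(0,2): OLD=33177/256 → NEW=255, ERR=-32103/256
(0,3): OLD=168495/4096 → NEW=0, ERR=168495/4096
Target (0,3): original=96, with diffused error = 168495/4096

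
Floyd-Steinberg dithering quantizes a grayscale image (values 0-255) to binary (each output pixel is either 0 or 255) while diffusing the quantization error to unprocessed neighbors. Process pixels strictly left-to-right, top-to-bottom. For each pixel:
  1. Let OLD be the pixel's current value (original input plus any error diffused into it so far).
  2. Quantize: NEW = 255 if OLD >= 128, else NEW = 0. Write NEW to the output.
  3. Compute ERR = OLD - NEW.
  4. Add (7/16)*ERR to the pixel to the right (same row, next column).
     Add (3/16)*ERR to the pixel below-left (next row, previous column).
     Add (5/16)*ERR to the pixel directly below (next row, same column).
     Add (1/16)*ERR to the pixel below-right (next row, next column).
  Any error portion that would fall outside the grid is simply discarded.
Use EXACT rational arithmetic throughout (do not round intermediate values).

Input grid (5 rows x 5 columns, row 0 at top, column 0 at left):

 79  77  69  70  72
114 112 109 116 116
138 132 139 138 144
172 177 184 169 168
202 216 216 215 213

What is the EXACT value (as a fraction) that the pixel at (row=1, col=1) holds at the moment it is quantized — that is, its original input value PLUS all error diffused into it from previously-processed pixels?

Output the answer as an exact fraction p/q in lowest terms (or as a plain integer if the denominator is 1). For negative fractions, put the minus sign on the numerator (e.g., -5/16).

Answer: 270653/2048

Derivation:
(0,0): OLD=79 → NEW=0, ERR=79
(0,1): OLD=1785/16 → NEW=0, ERR=1785/16
(0,2): OLD=30159/256 → NEW=0, ERR=30159/256
(0,3): OLD=497833/4096 → NEW=0, ERR=497833/4096
(0,4): OLD=8203423/65536 → NEW=0, ERR=8203423/65536
(1,0): OLD=40859/256 → NEW=255, ERR=-24421/256
(1,1): OLD=270653/2048 → NEW=255, ERR=-251587/2048
Target (1,1): original=112, with diffused error = 270653/2048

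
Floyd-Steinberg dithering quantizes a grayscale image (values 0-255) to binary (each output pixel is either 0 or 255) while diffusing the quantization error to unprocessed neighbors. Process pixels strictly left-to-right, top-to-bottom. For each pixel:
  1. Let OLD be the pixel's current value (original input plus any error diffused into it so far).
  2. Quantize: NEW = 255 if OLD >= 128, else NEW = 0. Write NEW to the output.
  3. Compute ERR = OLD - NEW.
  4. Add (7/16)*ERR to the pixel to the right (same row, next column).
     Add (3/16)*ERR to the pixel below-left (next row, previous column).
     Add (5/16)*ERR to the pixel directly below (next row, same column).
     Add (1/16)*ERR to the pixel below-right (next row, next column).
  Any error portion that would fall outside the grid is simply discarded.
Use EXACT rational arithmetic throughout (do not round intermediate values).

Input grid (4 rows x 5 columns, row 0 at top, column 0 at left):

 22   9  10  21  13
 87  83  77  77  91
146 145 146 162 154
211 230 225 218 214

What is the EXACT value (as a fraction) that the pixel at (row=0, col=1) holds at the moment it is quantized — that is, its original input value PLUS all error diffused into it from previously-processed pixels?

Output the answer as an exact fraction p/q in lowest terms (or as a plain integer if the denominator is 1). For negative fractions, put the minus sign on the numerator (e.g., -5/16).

Answer: 149/8

Derivation:
(0,0): OLD=22 → NEW=0, ERR=22
(0,1): OLD=149/8 → NEW=0, ERR=149/8
Target (0,1): original=9, with diffused error = 149/8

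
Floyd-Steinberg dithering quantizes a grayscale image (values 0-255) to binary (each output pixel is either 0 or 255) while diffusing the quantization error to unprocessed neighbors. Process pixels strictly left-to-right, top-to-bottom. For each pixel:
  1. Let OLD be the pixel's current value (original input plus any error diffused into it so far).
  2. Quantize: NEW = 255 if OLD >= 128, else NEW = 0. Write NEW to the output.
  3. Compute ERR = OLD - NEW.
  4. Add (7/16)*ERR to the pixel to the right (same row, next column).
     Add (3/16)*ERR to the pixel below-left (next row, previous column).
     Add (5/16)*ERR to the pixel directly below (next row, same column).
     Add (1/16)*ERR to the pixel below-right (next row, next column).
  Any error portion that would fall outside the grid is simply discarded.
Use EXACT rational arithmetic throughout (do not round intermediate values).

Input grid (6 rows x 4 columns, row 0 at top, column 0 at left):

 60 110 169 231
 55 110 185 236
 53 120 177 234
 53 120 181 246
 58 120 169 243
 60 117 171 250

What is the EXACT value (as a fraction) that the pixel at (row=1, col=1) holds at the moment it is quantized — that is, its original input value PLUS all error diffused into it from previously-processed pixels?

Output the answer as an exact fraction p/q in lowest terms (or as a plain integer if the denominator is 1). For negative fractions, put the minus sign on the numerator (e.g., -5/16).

Answer: 62009/512

Derivation:
(0,0): OLD=60 → NEW=0, ERR=60
(0,1): OLD=545/4 → NEW=255, ERR=-475/4
(0,2): OLD=7491/64 → NEW=0, ERR=7491/64
(0,3): OLD=288981/1024 → NEW=255, ERR=27861/1024
(1,0): OLD=3295/64 → NEW=0, ERR=3295/64
(1,1): OLD=62009/512 → NEW=0, ERR=62009/512
Target (1,1): original=110, with diffused error = 62009/512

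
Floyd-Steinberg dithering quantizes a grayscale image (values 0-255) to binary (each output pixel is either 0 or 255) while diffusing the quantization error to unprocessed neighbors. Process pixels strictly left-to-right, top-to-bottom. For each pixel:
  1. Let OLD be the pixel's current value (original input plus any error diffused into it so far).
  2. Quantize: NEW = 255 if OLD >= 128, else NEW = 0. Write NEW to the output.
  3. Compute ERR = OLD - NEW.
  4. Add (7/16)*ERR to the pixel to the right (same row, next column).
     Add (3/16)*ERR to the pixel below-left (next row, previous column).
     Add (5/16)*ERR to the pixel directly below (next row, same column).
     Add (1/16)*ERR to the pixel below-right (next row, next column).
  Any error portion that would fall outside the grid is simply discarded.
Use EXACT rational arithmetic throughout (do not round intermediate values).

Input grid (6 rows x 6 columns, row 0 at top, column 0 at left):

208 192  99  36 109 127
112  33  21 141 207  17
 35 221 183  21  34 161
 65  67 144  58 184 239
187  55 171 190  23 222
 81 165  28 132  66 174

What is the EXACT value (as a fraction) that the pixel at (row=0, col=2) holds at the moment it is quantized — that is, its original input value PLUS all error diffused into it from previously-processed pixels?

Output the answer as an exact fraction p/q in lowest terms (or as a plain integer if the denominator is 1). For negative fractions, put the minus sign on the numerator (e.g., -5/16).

(0,0): OLD=208 → NEW=255, ERR=-47
(0,1): OLD=2743/16 → NEW=255, ERR=-1337/16
(0,2): OLD=15985/256 → NEW=0, ERR=15985/256
Target (0,2): original=99, with diffused error = 15985/256

Answer: 15985/256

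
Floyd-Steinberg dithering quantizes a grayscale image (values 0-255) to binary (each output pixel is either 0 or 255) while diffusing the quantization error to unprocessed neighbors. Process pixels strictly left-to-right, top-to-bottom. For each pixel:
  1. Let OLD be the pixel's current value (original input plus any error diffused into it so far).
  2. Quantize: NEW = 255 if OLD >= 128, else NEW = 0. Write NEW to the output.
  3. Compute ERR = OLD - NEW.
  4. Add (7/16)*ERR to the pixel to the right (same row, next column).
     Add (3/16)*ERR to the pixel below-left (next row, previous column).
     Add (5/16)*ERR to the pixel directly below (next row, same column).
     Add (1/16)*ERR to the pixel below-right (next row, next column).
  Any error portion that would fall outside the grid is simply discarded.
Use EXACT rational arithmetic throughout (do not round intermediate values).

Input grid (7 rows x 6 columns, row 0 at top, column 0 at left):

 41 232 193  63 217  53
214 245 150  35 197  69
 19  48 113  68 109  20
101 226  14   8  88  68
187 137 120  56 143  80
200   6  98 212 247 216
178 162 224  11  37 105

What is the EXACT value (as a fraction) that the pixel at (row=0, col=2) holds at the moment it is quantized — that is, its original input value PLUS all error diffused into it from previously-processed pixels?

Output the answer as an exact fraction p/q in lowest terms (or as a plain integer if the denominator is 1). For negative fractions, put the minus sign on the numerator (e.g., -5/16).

Answer: 48841/256

Derivation:
(0,0): OLD=41 → NEW=0, ERR=41
(0,1): OLD=3999/16 → NEW=255, ERR=-81/16
(0,2): OLD=48841/256 → NEW=255, ERR=-16439/256
Target (0,2): original=193, with diffused error = 48841/256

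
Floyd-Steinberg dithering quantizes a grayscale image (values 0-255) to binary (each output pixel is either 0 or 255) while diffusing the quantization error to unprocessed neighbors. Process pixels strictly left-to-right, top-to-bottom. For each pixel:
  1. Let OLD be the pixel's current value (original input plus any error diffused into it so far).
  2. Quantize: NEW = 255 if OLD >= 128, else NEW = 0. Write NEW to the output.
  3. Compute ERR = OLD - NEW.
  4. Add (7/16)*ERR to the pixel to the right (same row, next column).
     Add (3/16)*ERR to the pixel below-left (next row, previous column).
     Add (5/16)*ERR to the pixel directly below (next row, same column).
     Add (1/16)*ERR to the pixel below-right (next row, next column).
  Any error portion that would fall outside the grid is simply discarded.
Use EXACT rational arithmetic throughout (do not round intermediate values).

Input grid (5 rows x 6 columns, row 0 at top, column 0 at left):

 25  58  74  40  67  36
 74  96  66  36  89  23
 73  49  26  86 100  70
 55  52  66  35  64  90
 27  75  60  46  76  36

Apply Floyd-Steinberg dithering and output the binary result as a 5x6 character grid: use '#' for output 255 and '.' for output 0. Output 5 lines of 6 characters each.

(0,0): OLD=25 → NEW=0, ERR=25
(0,1): OLD=1103/16 → NEW=0, ERR=1103/16
(0,2): OLD=26665/256 → NEW=0, ERR=26665/256
(0,3): OLD=350495/4096 → NEW=0, ERR=350495/4096
(0,4): OLD=6844377/65536 → NEW=0, ERR=6844377/65536
(0,5): OLD=85659375/1048576 → NEW=0, ERR=85659375/1048576
(1,0): OLD=24253/256 → NEW=0, ERR=24253/256
(1,1): OLD=368811/2048 → NEW=255, ERR=-153429/2048
(1,2): OLD=5644423/65536 → NEW=0, ERR=5644423/65536
(1,3): OLD=33164667/262144 → NEW=0, ERR=33164667/262144
(1,4): OLD=3316037905/16777216 → NEW=255, ERR=-962152175/16777216
(1,5): OLD=8043860775/268435456 → NEW=0, ERR=8043860775/268435456
(2,0): OLD=2901897/32768 → NEW=0, ERR=2901897/32768
(2,1): OLD=90600179/1048576 → NEW=0, ERR=90600179/1048576
(2,2): OLD=1841383065/16777216 → NEW=0, ERR=1841383065/16777216
(2,3): OLD=22573169937/134217728 → NEW=255, ERR=-11652350703/134217728
(2,4): OLD=247483847091/4294967296 → NEW=0, ERR=247483847091/4294967296
(2,5): OLD=6939948206357/68719476736 → NEW=0, ERR=6939948206357/68719476736
(3,0): OLD=1658850937/16777216 → NEW=0, ERR=1658850937/16777216
(3,1): OLD=19914267525/134217728 → NEW=255, ERR=-14311253115/134217728
(3,2): OLD=45925121183/1073741824 → NEW=0, ERR=45925121183/1073741824
(3,3): OLD=3040554572317/68719476736 → NEW=0, ERR=3040554572317/68719476736
(3,4): OLD=63152587505149/549755813888 → NEW=0, ERR=63152587505149/549755813888
(3,5): OLD=1542992345216691/8796093022208 → NEW=255, ERR=-700011375446349/8796093022208
(4,0): OLD=81402336631/2147483648 → NEW=0, ERR=81402336631/2147483648
(4,1): OLD=2489780131851/34359738368 → NEW=0, ERR=2489780131851/34359738368
(4,2): OLD=117317960413105/1099511627776 → NEW=0, ERR=117317960413105/1099511627776
(4,3): OLD=2299653495842517/17592186044416 → NEW=255, ERR=-2186353945483563/17592186044416
(4,4): OLD=12770348330283813/281474976710656 → NEW=0, ERR=12770348330283813/281474976710656
(4,5): OLD=171854329628544995/4503599627370496 → NEW=0, ERR=171854329628544995/4503599627370496
Row 0: ......
Row 1: .#..#.
Row 2: ...#..
Row 3: .#...#
Row 4: ...#..

Answer: ......
.#..#.
...#..
.#...#
...#..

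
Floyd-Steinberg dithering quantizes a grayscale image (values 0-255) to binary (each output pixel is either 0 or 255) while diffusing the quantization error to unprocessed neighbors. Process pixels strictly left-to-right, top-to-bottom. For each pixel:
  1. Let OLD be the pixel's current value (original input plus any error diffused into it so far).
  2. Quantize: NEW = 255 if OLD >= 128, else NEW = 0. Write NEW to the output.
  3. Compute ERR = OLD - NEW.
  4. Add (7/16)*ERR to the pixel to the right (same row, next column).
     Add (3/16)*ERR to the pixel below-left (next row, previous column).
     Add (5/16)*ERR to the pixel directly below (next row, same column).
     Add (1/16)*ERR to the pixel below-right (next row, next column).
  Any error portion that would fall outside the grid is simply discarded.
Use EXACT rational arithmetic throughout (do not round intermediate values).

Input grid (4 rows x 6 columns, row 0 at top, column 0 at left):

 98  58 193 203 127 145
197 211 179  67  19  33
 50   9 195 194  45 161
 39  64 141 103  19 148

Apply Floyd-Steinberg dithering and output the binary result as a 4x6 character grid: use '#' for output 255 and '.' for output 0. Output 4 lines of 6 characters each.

Answer: ..##.#
###...
..##.#
..#..#

Derivation:
(0,0): OLD=98 → NEW=0, ERR=98
(0,1): OLD=807/8 → NEW=0, ERR=807/8
(0,2): OLD=30353/128 → NEW=255, ERR=-2287/128
(0,3): OLD=399735/2048 → NEW=255, ERR=-122505/2048
(0,4): OLD=3304001/32768 → NEW=0, ERR=3304001/32768
(0,5): OLD=99149767/524288 → NEW=255, ERR=-34543673/524288
(1,0): OLD=31557/128 → NEW=255, ERR=-1083/128
(1,1): OLD=247395/1024 → NEW=255, ERR=-13725/1024
(1,2): OLD=5329439/32768 → NEW=255, ERR=-3026401/32768
(1,3): OLD=3367155/131072 → NEW=0, ERR=3367155/131072
(1,4): OLD=382991673/8388608 → NEW=0, ERR=382991673/8388608
(1,5): OLD=5192457151/134217728 → NEW=0, ERR=5192457151/134217728
(2,0): OLD=734705/16384 → NEW=0, ERR=734705/16384
(2,1): OLD=3452011/524288 → NEW=0, ERR=3452011/524288
(2,2): OLD=1451209217/8388608 → NEW=255, ERR=-687885823/8388608
(2,3): OLD=11337372217/67108864 → NEW=255, ERR=-5775388103/67108864
(2,4): OLD=65446002731/2147483648 → NEW=0, ERR=65446002731/2147483648
(2,5): OLD=6503482336733/34359738368 → NEW=255, ERR=-2258250947107/34359738368
(3,0): OLD=455064545/8388608 → NEW=0, ERR=455064545/8388608
(3,1): OLD=5182029389/67108864 → NEW=0, ERR=5182029389/67108864
(3,2): OLD=71636031543/536870912 → NEW=255, ERR=-65266051017/536870912
(3,3): OLD=807780764453/34359738368 → NEW=0, ERR=807780764453/34359738368
(3,4): OLD=5801877241733/274877906944 → NEW=0, ERR=5801877241733/274877906944
(3,5): OLD=609571074800811/4398046511104 → NEW=255, ERR=-511930785530709/4398046511104
Row 0: ..##.#
Row 1: ###...
Row 2: ..##.#
Row 3: ..#..#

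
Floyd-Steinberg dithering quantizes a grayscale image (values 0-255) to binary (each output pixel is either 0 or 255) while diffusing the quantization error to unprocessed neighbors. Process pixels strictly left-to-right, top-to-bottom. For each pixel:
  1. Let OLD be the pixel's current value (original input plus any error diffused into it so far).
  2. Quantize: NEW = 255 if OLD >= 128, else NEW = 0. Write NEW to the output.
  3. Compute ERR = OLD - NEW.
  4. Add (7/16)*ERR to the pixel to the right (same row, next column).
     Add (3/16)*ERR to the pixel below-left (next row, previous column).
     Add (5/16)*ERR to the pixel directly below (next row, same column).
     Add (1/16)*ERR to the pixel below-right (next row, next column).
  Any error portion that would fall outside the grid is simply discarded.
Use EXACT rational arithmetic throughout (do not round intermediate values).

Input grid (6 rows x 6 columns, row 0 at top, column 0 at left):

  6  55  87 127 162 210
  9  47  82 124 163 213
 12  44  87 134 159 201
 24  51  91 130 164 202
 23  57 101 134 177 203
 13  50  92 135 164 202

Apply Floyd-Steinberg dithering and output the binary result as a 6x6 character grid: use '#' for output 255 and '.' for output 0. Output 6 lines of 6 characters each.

(0,0): OLD=6 → NEW=0, ERR=6
(0,1): OLD=461/8 → NEW=0, ERR=461/8
(0,2): OLD=14363/128 → NEW=0, ERR=14363/128
(0,3): OLD=360637/2048 → NEW=255, ERR=-161603/2048
(0,4): OLD=4177195/32768 → NEW=0, ERR=4177195/32768
(0,5): OLD=139340845/524288 → NEW=255, ERR=5647405/524288
(1,0): OLD=2775/128 → NEW=0, ERR=2775/128
(1,1): OLD=98209/1024 → NEW=0, ERR=98209/1024
(1,2): OLD=4844149/32768 → NEW=255, ERR=-3511691/32768
(1,3): OLD=10927537/131072 → NEW=0, ERR=10927537/131072
(1,4): OLD=1983061587/8388608 → NEW=255, ERR=-156033453/8388608
(1,5): OLD=29017296213/134217728 → NEW=255, ERR=-5208224427/134217728
(2,0): OLD=602235/16384 → NEW=0, ERR=602235/16384
(2,1): OLD=37388729/524288 → NEW=0, ERR=37388729/524288
(2,2): OLD=892008171/8388608 → NEW=0, ERR=892008171/8388608
(2,3): OLD=13179475667/67108864 → NEW=255, ERR=-3933284653/67108864
(2,4): OLD=269466363257/2147483648 → NEW=0, ERR=269466363257/2147483648
(2,5): OLD=8335969436639/34359738368 → NEW=255, ERR=-425763847201/34359738368
(3,0): OLD=409850379/8388608 → NEW=0, ERR=409850379/8388608
(3,1): OLD=7844761967/67108864 → NEW=0, ERR=7844761967/67108864
(3,2): OLD=90645034973/536870912 → NEW=255, ERR=-46257047587/536870912
(3,3): OLD=3578996292471/34359738368 → NEW=0, ERR=3578996292471/34359738368
(3,4): OLD=66739551650775/274877906944 → NEW=255, ERR=-3354314619945/274877906944
(3,5): OLD=882386333512249/4398046511104 → NEW=255, ERR=-239115526819271/4398046511104
(4,0): OLD=64624363013/1073741824 → NEW=0, ERR=64624363013/1073741824
(4,1): OLD=1834122604929/17179869184 → NEW=0, ERR=1834122604929/17179869184
(4,2): OLD=81154305448371/549755813888 → NEW=255, ERR=-59033427093069/549755813888
(4,3): OLD=984269074273311/8796093022208 → NEW=0, ERR=984269074273311/8796093022208
(4,4): OLD=30745258509571983/140737488355328 → NEW=255, ERR=-5142801021036657/140737488355328
(4,5): OLD=381139861654353545/2251799813685248 → NEW=255, ERR=-193069090835384695/2251799813685248
(5,0): OLD=14245729646099/274877906944 → NEW=0, ERR=14245729646099/274877906944
(5,1): OLD=788691875527875/8796093022208 → NEW=0, ERR=788691875527875/8796093022208
(5,2): OLD=8818947943241681/70368744177664 → NEW=0, ERR=8818947943241681/70368744177664
(5,3): OLD=475658811595821259/2251799813685248 → NEW=255, ERR=-98550140893916981/2251799813685248
(5,4): OLD=560026656709694107/4503599627370496 → NEW=0, ERR=560026656709694107/4503599627370496
(5,5): OLD=16380560051602281847/72057594037927936 → NEW=255, ERR=-1994126428069341833/72057594037927936
Row 0: ...#.#
Row 1: ..#.##
Row 2: ...#.#
Row 3: ..#.##
Row 4: ..#.##
Row 5: ...#.#

Answer: ...#.#
..#.##
...#.#
..#.##
..#.##
...#.#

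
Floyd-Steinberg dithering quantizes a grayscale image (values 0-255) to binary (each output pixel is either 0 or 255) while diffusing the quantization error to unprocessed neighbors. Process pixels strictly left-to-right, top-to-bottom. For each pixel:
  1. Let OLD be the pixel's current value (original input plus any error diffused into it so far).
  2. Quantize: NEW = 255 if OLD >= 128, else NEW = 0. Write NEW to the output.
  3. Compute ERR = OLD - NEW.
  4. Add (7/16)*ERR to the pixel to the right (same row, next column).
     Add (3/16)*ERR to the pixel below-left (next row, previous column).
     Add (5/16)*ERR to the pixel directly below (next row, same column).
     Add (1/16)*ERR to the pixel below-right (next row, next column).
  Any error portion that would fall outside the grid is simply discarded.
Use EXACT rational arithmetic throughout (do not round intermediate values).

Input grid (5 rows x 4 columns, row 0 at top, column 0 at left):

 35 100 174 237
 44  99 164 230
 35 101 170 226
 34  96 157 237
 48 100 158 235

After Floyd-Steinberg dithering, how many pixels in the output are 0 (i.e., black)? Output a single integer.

(0,0): OLD=35 → NEW=0, ERR=35
(0,1): OLD=1845/16 → NEW=0, ERR=1845/16
(0,2): OLD=57459/256 → NEW=255, ERR=-7821/256
(0,3): OLD=916005/4096 → NEW=255, ERR=-128475/4096
(1,0): OLD=19599/256 → NEW=0, ERR=19599/256
(1,1): OLD=337897/2048 → NEW=255, ERR=-184343/2048
(1,2): OLD=7628317/65536 → NEW=0, ERR=7628317/65536
(1,3): OLD=282290523/1048576 → NEW=255, ERR=14903643/1048576
(2,0): OLD=1377811/32768 → NEW=0, ERR=1377811/32768
(2,1): OLD=123602945/1048576 → NEW=0, ERR=123602945/1048576
(2,2): OLD=534742501/2097152 → NEW=255, ERR=-31259/2097152
(2,3): OLD=7976225393/33554432 → NEW=255, ERR=-580154767/33554432
(3,0): OLD=1161683939/16777216 → NEW=0, ERR=1161683939/16777216
(3,1): OLD=44494515965/268435456 → NEW=255, ERR=-23956525315/268435456
(3,2): OLD=524312822019/4294967296 → NEW=0, ERR=524312822019/4294967296
(3,3): OLD=19585342671253/68719476736 → NEW=255, ERR=2061876103573/68719476736
(4,0): OLD=227223569383/4294967296 → NEW=0, ERR=227223569383/4294967296
(4,1): OLD=4208160094261/34359738368 → NEW=0, ERR=4208160094261/34359738368
(4,2): OLD=274634862099861/1099511627776 → NEW=255, ERR=-5740602983019/1099511627776
(4,3): OLD=4393153670279331/17592186044416 → NEW=255, ERR=-92853771046749/17592186044416
Output grid:
  Row 0: ..##  (2 black, running=2)
  Row 1: .#.#  (2 black, running=4)
  Row 2: ..##  (2 black, running=6)
  Row 3: .#.#  (2 black, running=8)
  Row 4: ..##  (2 black, running=10)

Answer: 10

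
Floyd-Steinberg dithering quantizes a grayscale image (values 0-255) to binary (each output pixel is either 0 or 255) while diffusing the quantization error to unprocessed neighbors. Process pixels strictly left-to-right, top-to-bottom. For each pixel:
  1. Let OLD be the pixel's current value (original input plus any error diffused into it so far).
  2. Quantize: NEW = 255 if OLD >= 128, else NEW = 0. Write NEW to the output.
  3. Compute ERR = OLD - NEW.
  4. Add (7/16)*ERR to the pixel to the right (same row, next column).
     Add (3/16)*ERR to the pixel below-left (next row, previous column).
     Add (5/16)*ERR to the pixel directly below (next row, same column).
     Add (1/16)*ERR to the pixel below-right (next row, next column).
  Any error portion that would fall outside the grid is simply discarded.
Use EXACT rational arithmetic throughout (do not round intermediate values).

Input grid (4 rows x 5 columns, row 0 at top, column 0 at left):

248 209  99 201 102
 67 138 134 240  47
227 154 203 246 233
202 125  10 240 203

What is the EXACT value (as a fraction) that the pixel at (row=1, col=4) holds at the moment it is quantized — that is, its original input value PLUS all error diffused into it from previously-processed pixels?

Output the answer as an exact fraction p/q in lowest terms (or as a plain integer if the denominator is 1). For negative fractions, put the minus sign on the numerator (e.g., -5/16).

Answer: 404538481/4194304

Derivation:
(0,0): OLD=248 → NEW=255, ERR=-7
(0,1): OLD=3295/16 → NEW=255, ERR=-785/16
(0,2): OLD=19849/256 → NEW=0, ERR=19849/256
(0,3): OLD=962239/4096 → NEW=255, ERR=-82241/4096
(0,4): OLD=6108985/65536 → NEW=0, ERR=6108985/65536
(1,0): OLD=14237/256 → NEW=0, ERR=14237/256
(1,1): OLD=329931/2048 → NEW=255, ERR=-192309/2048
(1,2): OLD=7229735/65536 → NEW=0, ERR=7229735/65536
(1,3): OLD=79773851/262144 → NEW=255, ERR=12927131/262144
(1,4): OLD=404538481/4194304 → NEW=0, ERR=404538481/4194304
Target (1,4): original=47, with diffused error = 404538481/4194304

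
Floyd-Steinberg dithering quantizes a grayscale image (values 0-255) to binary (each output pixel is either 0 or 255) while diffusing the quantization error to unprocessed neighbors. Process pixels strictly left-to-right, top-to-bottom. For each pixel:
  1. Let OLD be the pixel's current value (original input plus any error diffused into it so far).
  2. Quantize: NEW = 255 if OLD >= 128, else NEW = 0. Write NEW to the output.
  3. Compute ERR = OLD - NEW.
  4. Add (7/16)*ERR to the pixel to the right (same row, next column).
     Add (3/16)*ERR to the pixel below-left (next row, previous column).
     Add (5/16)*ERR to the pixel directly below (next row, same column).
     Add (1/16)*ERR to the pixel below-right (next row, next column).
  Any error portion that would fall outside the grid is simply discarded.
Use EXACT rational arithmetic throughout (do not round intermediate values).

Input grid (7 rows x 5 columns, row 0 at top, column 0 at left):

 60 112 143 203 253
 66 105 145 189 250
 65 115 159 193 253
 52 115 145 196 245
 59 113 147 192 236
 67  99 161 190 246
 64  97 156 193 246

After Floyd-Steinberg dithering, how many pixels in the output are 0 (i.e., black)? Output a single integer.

Answer: 14

Derivation:
(0,0): OLD=60 → NEW=0, ERR=60
(0,1): OLD=553/4 → NEW=255, ERR=-467/4
(0,2): OLD=5883/64 → NEW=0, ERR=5883/64
(0,3): OLD=249053/1024 → NEW=255, ERR=-12067/1024
(0,4): OLD=4060683/16384 → NEW=255, ERR=-117237/16384
(1,0): OLD=4023/64 → NEW=0, ERR=4023/64
(1,1): OLD=59905/512 → NEW=0, ERR=59905/512
(1,2): OLD=3529237/16384 → NEW=255, ERR=-648683/16384
(1,3): OLD=11298353/65536 → NEW=255, ERR=-5413327/65536
(1,4): OLD=221133683/1048576 → NEW=255, ERR=-46253197/1048576
(2,0): OLD=873115/8192 → NEW=0, ERR=873115/8192
(2,1): OLD=51038809/262144 → NEW=255, ERR=-15807911/262144
(2,2): OLD=470055755/4194304 → NEW=0, ERR=470055755/4194304
(2,3): OLD=13789035185/67108864 → NEW=255, ERR=-3323725135/67108864
(2,4): OLD=228046335639/1073741824 → NEW=255, ERR=-45757829481/1073741824
(3,0): OLD=310378475/4194304 → NEW=0, ERR=310378475/4194304
(3,1): OLD=5241368975/33554432 → NEW=255, ERR=-3315011185/33554432
(3,2): OLD=132868867669/1073741824 → NEW=0, ERR=132868867669/1073741824
(3,3): OLD=501812400973/2147483648 → NEW=255, ERR=-45795929267/2147483648
(3,4): OLD=7533626896161/34359738368 → NEW=255, ERR=-1228106387679/34359738368
(4,0): OLD=34145489253/536870912 → NEW=0, ERR=34145489253/536870912
(4,1): OLD=2367023770341/17179869184 → NEW=255, ERR=-2013842871579/17179869184
(4,2): OLD=34143273604107/274877906944 → NEW=0, ERR=34143273604107/274877906944
(4,3): OLD=1058658327448805/4398046511104 → NEW=255, ERR=-62843532882715/4398046511104
(4,4): OLD=15287340744496323/70368744177664 → NEW=255, ERR=-2656689020807997/70368744177664
(5,0): OLD=17838569430991/274877906944 → NEW=0, ERR=17838569430991/274877906944
(5,1): OLD=259540736099885/2199023255552 → NEW=0, ERR=259540736099885/2199023255552
(5,2): OLD=16990325632558485/70368744177664 → NEW=255, ERR=-953704132745835/70368744177664
(5,3): OLD=50747045430121979/281474976710656 → NEW=255, ERR=-21029073631095301/281474976710656
(5,4): OLD=903526226394821209/4503599627370496 → NEW=255, ERR=-244891678584655271/4503599627370496
(6,0): OLD=3743964799224543/35184372088832 → NEW=0, ERR=3743964799224543/35184372088832
(6,1): OLD=204859877304955921/1125899906842624 → NEW=255, ERR=-82244598939913199/1125899906842624
(6,2): OLD=2038773617590127819/18014398509481984 → NEW=0, ERR=2038773617590127819/18014398509481984
(6,3): OLD=59987725957461967993/288230376151711744 → NEW=255, ERR=-13511019961224526727/288230376151711744
(6,4): OLD=939998512259234462351/4611686018427387904 → NEW=255, ERR=-235981422439749453169/4611686018427387904
Output grid:
  Row 0: .#.##  (2 black, running=2)
  Row 1: ..###  (2 black, running=4)
  Row 2: .#.##  (2 black, running=6)
  Row 3: .#.##  (2 black, running=8)
  Row 4: .#.##  (2 black, running=10)
  Row 5: ..###  (2 black, running=12)
  Row 6: .#.##  (2 black, running=14)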